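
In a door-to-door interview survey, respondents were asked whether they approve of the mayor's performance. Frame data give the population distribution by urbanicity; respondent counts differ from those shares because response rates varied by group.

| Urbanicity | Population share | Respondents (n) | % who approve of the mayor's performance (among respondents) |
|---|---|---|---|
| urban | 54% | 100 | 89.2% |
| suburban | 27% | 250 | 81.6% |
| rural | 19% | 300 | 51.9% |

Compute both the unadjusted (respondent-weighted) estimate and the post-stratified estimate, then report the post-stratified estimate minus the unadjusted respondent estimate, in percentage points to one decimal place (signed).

+11.0 percentage points

Without adjustment, the pooled respondent share is:
  (100/650)×89.2 + (250/650)×81.6 + (300/650)×51.9 = 69.0615%
Post-stratified estimate weights by population shares:
  0.54×89.2 + 0.27×81.6 + 0.19×51.9 = 80.061%
Difference = 80.061 − 69.0615 = 10.9995 pp.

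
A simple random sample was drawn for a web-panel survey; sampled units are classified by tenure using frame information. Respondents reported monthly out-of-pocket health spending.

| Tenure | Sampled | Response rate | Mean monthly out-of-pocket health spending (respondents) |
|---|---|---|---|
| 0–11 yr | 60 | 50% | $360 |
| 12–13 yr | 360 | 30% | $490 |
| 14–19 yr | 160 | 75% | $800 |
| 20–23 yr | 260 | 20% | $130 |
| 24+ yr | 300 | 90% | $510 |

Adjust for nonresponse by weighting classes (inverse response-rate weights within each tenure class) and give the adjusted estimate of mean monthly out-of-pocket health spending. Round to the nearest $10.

With weight = n_sampled/n_responded per class, the weighted class total is n_sampled:
  0–11 yr: 60 × 360 = 21,600
  12–13 yr: 360 × 490 = 176,400
  14–19 yr: 160 × 800 = 128,000
  20–23 yr: 260 × 130 = 33,800
  24+ yr: 300 × 510 = 153,000
Adjusted estimate = 512,800 / 1,140 = 449.825 → $450.

$450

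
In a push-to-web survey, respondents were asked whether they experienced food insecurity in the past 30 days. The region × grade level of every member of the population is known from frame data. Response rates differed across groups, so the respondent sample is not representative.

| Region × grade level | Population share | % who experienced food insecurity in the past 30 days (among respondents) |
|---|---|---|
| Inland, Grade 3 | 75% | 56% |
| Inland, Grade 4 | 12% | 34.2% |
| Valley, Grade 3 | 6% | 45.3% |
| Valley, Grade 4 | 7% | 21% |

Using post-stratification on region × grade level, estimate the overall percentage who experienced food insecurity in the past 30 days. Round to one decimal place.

Post-stratification weights by population share, not respondent share:
  Inland, Grade 3: 0.75 × 56 = 42
  Inland, Grade 4: 0.12 × 34.2 = 4.104
  Valley, Grade 3: 0.06 × 45.3 = 2.718
  Valley, Grade 4: 0.07 × 21 = 1.47
Post-stratified estimate = 50.292 → 50.3%.

50.3%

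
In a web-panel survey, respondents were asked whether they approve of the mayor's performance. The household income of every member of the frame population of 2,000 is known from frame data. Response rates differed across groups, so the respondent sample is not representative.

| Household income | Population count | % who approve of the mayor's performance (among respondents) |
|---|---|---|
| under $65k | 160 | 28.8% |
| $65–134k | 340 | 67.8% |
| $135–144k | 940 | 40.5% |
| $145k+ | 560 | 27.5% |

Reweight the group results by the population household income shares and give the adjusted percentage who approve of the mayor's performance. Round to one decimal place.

40.6%

Weight each group's respondent value by its population share:
  under $65k: (160/2,000) × 28.8 = 2.304
  $65–134k: (340/2,000) × 67.8 = 11.526
  $135–144k: (940/2,000) × 40.5 = 19.035
  $145k+: (560/2,000) × 27.5 = 7.7
Post-stratified estimate = 40.565 → 40.6%.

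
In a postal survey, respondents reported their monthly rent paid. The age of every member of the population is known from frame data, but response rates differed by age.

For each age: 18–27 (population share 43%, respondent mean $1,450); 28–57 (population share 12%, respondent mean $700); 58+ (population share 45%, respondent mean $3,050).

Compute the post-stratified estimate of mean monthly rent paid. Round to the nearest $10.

Weight each group's respondent value by its population share:
  18–27: 0.43 × 1450 = 623.5
  28–57: 0.12 × 700 = 84
  58+: 0.45 × 3050 = 1372.5
Post-stratified estimate = 2080 → $2,080.

$2,080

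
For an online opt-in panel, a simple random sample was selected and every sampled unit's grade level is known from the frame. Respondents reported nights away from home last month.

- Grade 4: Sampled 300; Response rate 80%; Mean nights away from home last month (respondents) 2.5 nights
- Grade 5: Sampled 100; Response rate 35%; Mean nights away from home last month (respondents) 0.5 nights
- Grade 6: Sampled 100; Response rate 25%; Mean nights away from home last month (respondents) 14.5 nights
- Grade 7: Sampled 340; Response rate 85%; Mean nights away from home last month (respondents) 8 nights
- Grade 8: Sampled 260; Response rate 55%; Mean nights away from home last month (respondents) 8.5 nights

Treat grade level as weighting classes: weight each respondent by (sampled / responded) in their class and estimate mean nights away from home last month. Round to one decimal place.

Each respondent's weight = sampled/responded in their class; summing within a class gives n_sampled, so:
  Grade 4: 300 × 2.5 = 750
  Grade 5: 100 × 0.5 = 50
  Grade 6: 100 × 14.5 = 1450
  Grade 7: 340 × 8 = 2720
  Grade 8: 260 × 8.5 = 2210
Adjusted estimate = 7180 / 1,100 = 6.52727 → 6.5.

6.5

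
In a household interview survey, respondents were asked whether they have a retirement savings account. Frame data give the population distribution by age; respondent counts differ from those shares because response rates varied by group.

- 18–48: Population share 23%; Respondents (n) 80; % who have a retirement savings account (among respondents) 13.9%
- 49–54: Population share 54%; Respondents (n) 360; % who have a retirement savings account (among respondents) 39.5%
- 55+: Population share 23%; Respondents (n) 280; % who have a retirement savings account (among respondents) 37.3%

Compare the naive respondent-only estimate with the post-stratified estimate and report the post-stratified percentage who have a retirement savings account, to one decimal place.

Unadjusted (pooled respondent) estimate weights by respondent counts:
  (80/720)×13.9 + (360/720)×39.5 + (280/720)×37.3 = 35.8%
Post-stratifying to population shares instead:
  0.23×13.9 + 0.54×39.5 + 0.23×37.3 = 33.106%

33.1%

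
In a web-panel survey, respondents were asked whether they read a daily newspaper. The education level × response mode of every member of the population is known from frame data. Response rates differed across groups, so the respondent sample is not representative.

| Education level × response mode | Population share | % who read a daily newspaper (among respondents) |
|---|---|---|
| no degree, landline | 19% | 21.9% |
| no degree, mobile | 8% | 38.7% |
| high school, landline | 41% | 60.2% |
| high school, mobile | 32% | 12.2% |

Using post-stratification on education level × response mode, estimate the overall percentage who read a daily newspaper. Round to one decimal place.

35.8%

Weight each group's respondent value by its population share:
  no degree, landline: 0.19 × 21.9 = 4.161
  no degree, mobile: 0.08 × 38.7 = 3.096
  high school, landline: 0.41 × 60.2 = 24.682
  high school, mobile: 0.32 × 12.2 = 3.904
Post-stratified estimate = 35.843 → 35.8%.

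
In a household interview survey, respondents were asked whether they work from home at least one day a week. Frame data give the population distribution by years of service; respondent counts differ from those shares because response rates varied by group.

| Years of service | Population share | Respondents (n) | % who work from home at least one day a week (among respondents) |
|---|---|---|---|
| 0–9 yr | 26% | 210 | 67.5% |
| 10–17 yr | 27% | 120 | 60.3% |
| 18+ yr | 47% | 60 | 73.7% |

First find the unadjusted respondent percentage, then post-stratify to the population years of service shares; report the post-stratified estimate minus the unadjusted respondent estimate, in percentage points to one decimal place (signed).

Naive respondent-only estimate (weights = respondent counts):
  (210/390)×67.5 + (120/390)×60.3 + (60/390)×73.7 = 66.2385%
Reweighting by population years of service shares:
  0.26×67.5 + 0.27×60.3 + 0.47×73.7 = 68.47%
Difference = 68.47 − 66.2385 = 2.2315 pp.

+2.2 percentage points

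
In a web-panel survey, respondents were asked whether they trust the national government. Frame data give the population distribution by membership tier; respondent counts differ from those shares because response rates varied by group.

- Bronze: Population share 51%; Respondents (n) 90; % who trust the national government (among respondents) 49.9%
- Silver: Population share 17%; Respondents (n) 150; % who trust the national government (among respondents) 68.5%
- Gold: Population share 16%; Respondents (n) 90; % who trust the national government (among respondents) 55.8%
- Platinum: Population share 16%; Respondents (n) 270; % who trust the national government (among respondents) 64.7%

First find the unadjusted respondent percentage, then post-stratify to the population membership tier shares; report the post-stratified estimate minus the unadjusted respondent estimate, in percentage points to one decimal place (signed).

-5.7 percentage points

Unadjusted (pooled respondent) estimate weights by respondent counts:
  (90/600)×49.9 + (150/600)×68.5 + (90/600)×55.8 + (270/600)×64.7 = 62.095%
Reweighting by population membership tier shares:
  0.51×49.9 + 0.17×68.5 + 0.16×55.8 + 0.16×64.7 = 56.374%
Difference = 56.374 − 62.095 = -5.721 pp.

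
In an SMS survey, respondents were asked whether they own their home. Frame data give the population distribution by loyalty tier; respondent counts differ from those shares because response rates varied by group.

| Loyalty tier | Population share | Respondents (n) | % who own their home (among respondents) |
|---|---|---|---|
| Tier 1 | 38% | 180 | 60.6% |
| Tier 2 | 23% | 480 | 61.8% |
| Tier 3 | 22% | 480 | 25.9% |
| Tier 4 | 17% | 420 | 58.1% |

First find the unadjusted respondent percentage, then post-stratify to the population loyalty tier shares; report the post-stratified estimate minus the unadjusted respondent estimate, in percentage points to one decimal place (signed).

+3.2 percentage points

Unadjusted (pooled respondent) estimate weights by respondent counts:
  (180/1560)×60.6 + (480/1560)×61.8 + (480/1560)×25.9 + (420/1560)×58.1 = 49.6192%
Post-stratified estimate weights by population shares:
  0.38×60.6 + 0.23×61.8 + 0.22×25.9 + 0.17×58.1 = 52.817%
Difference = 52.817 − 49.6192 = 3.1978 pp.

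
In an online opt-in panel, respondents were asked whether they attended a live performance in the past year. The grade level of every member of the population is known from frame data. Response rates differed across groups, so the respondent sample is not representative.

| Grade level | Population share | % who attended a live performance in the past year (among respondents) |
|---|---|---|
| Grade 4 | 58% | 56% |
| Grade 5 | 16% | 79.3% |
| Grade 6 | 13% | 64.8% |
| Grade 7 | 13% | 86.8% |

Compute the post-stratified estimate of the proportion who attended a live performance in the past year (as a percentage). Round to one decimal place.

64.9%

Reweight to the known grade level distribution:
  Grade 4: 0.58 × 56 = 32.48
  Grade 5: 0.16 × 79.3 = 12.688
  Grade 6: 0.13 × 64.8 = 8.424
  Grade 7: 0.13 × 86.8 = 11.284
Post-stratified estimate = 64.876 → 64.9%.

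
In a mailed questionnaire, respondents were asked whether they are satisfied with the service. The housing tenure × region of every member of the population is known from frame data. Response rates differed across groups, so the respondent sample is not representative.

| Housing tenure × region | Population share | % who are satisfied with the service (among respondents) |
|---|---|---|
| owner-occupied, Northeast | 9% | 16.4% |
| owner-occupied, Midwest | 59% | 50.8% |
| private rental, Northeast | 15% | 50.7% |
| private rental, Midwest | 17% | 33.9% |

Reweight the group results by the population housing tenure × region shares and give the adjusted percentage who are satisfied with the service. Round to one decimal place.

44.8%

Each cell contributes population-share × respondent value:
  owner-occupied, Northeast: 0.09 × 16.4 = 1.476
  owner-occupied, Midwest: 0.59 × 50.8 = 29.972
  private rental, Northeast: 0.15 × 50.7 = 7.605
  private rental, Midwest: 0.17 × 33.9 = 5.763
Post-stratified estimate = 44.816 → 44.8%.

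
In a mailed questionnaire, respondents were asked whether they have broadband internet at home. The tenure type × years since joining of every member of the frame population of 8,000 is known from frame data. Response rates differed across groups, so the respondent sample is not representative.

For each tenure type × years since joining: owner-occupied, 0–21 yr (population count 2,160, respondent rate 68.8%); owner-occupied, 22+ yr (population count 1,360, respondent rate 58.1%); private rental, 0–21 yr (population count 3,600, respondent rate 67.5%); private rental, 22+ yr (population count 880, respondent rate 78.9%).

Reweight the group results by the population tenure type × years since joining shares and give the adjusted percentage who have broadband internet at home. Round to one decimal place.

67.5%

Post-stratification weights by population share, not respondent share:
  owner-occupied, 0–21 yr: (2,160/8,000) × 68.8 = 18.576
  owner-occupied, 22+ yr: (1,360/8,000) × 58.1 = 9.877
  private rental, 0–21 yr: (3,600/8,000) × 67.5 = 30.375
  private rental, 22+ yr: (880/8,000) × 78.9 = 8.679
Post-stratified estimate = 67.507 → 67.5%.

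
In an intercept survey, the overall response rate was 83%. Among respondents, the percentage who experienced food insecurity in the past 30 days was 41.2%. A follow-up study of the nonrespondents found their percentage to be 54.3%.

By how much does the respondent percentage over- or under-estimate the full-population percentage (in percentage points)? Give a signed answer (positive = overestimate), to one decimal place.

-2.2 percentage points

Nonresponse fraction = 1 − 0.83 = 0.17.
Bias = (nonresponse fraction) × (respondent percentage − nonrespondent percentage)
     = 0.17 × (41.2 − 54.3) = 0.17 × -13.1 = -2.227.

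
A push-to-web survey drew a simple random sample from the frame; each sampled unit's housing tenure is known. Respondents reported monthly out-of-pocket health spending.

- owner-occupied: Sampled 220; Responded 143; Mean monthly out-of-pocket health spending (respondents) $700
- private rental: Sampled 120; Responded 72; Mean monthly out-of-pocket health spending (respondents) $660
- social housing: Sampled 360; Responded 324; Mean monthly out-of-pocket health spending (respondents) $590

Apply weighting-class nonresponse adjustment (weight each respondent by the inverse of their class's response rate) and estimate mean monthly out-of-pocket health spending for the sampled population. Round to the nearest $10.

Response rates by class: owner-occupied 143/220 = 65%, private rental 72/120 = 60%, social housing 324/360 = 90%.
Inverse-response-rate weighting restores each class to its sampled count, so class totals weight by n_sampled:
  owner-occupied: 220 × 700 = 154,000
  private rental: 120 × 660 = 79,200
  social housing: 360 × 590 = 212,400
Adjusted estimate = 445,600 / 700 = 636.571 → $640.

$640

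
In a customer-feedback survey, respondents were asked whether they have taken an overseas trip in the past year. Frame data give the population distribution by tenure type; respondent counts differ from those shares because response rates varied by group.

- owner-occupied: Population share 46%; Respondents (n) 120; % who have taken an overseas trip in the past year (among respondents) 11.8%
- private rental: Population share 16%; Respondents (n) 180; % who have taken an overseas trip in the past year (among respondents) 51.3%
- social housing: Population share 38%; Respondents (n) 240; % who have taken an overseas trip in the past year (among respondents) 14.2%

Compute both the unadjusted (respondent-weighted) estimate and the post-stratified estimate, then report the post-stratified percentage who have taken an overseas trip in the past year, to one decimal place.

19.0%

Naive respondent-only estimate (weights = respondent counts):
  (120/540)×11.8 + (180/540)×51.3 + (240/540)×14.2 = 26.0333%
Post-stratified estimate weights by population shares:
  0.46×11.8 + 0.16×51.3 + 0.38×14.2 = 19.032%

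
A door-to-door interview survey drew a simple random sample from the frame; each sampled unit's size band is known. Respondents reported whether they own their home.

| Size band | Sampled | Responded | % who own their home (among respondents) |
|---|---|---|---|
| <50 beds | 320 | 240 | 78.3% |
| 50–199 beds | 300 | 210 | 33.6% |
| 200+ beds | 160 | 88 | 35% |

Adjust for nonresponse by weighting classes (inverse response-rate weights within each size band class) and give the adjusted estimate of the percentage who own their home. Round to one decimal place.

52.2%

Response rates by class: <50 beds 240/320 = 75%, 50–199 beds 210/300 = 70%, 200+ beds 88/160 = 55%.
Weighting each respondent by the inverse class response rate inflates each class back to its sampled size, so the class weight is n_sampled:
  <50 beds: 320 × 78.3 = 25,056
  50–199 beds: 300 × 33.6 = 10,080
  200+ beds: 160 × 35 = 5600
Adjusted estimate = 40,736 / 780 = 52.2256 → 52.2%.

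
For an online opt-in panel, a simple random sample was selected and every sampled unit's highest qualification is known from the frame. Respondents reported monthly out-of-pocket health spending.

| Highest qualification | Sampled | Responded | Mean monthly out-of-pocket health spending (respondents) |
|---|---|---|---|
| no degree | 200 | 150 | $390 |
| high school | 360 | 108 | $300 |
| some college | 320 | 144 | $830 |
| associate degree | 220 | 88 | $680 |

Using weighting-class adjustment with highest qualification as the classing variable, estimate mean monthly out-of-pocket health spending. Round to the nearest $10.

Class response rates: no degree 150/200 = 75%, high school 108/360 = 30%, some college 144/320 = 45%, associate degree 88/220 = 40%.
With weight = n_sampled/n_responded per class, the weighted class total is n_sampled:
  no degree: 200 × 390 = 78,000
  high school: 360 × 300 = 108,000
  some college: 320 × 830 = 265,600
  associate degree: 220 × 680 = 149,600
Adjusted estimate = 601,200 / 1,100 = 546.545 → $550.

$550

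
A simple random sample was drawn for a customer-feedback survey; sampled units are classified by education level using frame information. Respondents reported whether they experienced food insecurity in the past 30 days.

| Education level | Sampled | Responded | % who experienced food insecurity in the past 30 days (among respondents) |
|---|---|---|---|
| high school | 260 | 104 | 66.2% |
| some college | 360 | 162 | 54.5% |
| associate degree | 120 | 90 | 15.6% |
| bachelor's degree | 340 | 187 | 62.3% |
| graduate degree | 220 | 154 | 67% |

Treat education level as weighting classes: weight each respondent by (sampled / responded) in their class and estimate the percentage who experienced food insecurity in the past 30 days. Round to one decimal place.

57.4%

Response rates by class: high school 104/260 = 40%, some college 162/360 = 45%, associate degree 90/120 = 75%, bachelor's degree 187/340 = 55%, graduate degree 154/220 = 70%.
With weight = n_sampled/n_responded per class, the weighted class total is n_sampled:
  high school: 260 × 66.2 = 17,212
  some college: 360 × 54.5 = 19,620
  associate degree: 120 × 15.6 = 1872
  bachelor's degree: 340 × 62.3 = 21,182
  graduate degree: 220 × 67 = 14,740
Adjusted estimate = 74,626 / 1,300 = 57.4046 → 57.4%.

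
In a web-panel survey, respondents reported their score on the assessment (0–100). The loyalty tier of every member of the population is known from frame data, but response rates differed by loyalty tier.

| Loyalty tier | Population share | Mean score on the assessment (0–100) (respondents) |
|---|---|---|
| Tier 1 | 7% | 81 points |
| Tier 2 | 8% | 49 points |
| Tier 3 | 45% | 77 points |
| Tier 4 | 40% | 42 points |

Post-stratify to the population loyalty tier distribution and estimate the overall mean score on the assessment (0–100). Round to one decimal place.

Reweight to the known loyalty tier distribution:
  Tier 1: 0.07 × 81 = 5.67
  Tier 2: 0.08 × 49 = 3.92
  Tier 3: 0.45 × 77 = 34.65
  Tier 4: 0.4 × 42 = 16.8
Post-stratified estimate = 61.04 → 61.0.

61.0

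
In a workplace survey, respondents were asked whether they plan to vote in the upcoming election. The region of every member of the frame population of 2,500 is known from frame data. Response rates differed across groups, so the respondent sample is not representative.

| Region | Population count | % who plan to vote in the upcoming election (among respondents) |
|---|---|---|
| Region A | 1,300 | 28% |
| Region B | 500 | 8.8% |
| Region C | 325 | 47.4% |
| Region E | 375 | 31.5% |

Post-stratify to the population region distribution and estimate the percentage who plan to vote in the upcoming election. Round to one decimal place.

Post-stratification weights by population share, not respondent share:
  Region A: (1,300/2,500) × 28 = 14.56
  Region B: (500/2,500) × 8.8 = 1.76
  Region C: (325/2,500) × 47.4 = 6.162
  Region E: (375/2,500) × 31.5 = 4.725
Post-stratified estimate = 27.207 → 27.2%.

27.2%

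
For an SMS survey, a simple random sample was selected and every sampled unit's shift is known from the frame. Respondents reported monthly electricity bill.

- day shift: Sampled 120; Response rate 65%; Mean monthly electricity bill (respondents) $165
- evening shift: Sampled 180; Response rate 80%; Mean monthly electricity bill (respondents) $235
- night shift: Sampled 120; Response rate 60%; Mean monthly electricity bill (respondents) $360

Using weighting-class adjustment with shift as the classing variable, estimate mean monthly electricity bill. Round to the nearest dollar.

$251

Each respondent's weight = sampled/responded in their class; summing within a class gives n_sampled, so:
  day shift: 120 × 165 = 19,800
  evening shift: 180 × 235 = 42,300
  night shift: 120 × 360 = 43,200
Adjusted estimate = 105,300 / 420 = 250.714 → $251.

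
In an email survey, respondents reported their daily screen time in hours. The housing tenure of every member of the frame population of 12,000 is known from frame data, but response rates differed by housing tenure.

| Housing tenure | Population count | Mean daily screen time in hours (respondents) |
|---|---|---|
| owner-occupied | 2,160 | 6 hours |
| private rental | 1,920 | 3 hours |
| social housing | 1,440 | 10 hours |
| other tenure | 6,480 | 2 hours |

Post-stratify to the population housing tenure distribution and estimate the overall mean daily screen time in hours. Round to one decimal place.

3.8

Weight each group's respondent value by its population share:
  owner-occupied: (2,160/12,000) × 6 = 1.08
  private rental: (1,920/12,000) × 3 = 0.48
  social housing: (1,440/12,000) × 10 = 1.2
  other tenure: (6,480/12,000) × 2 = 1.08
Post-stratified estimate = 3.84 → 3.8.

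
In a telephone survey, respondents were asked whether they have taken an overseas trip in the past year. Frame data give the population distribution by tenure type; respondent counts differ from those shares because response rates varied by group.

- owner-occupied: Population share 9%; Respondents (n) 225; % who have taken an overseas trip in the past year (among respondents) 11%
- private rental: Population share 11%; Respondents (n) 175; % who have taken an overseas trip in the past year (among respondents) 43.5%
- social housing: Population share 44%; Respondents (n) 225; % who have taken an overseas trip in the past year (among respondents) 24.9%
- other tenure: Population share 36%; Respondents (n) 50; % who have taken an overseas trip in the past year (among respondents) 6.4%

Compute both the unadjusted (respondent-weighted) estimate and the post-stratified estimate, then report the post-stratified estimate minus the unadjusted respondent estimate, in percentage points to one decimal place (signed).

-4.7 percentage points

Unadjusted (pooled respondent) estimate weights by respondent counts:
  (225/675)×11 + (175/675)×43.5 + (225/675)×24.9 + (50/675)×6.4 = 23.7185%
Post-stratifying to population shares instead:
  0.09×11 + 0.11×43.5 + 0.44×24.9 + 0.36×6.4 = 19.035%
Difference = 19.035 − 23.7185 = -4.6835 pp.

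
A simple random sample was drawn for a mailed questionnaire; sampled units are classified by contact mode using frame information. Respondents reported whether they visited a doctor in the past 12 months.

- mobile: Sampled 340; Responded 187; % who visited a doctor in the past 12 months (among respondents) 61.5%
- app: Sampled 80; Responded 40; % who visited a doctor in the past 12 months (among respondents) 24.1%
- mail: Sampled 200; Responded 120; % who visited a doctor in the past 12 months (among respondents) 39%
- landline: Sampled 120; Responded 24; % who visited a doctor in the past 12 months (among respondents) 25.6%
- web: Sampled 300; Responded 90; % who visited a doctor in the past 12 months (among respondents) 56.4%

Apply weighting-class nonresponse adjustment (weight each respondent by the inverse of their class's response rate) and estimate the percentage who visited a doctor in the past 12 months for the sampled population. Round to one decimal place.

48.7%

Response rates by class: mobile 187/340 = 55%, app 40/80 = 50%, mail 120/200 = 60%, landline 24/120 = 20%, web 90/300 = 30%.
With weight = n_sampled/n_responded per class, the weighted class total is n_sampled:
  mobile: 340 × 61.5 = 20,910
  app: 80 × 24.1 = 1928
  mail: 200 × 39 = 7800
  landline: 120 × 25.6 = 3072
  web: 300 × 56.4 = 16,920
Adjusted estimate = 50,630 / 1,040 = 48.6827 → 48.7%.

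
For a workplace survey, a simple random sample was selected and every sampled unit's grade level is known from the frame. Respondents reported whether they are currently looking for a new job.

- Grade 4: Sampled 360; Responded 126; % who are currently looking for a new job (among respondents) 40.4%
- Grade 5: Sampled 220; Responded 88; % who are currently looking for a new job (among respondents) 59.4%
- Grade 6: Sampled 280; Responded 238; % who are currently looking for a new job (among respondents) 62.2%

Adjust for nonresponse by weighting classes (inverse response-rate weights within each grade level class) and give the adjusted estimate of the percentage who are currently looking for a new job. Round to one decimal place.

52.4%

Class response rates: Grade 4 126/360 = 35%, Grade 5 88/220 = 40%, Grade 6 238/280 = 85%.
Inverse-response-rate weighting restores each class to its sampled count, so class totals weight by n_sampled:
  Grade 4: 360 × 40.4 = 14,544
  Grade 5: 220 × 59.4 = 13,068
  Grade 6: 280 × 62.2 = 17,416
Adjusted estimate = 45,028 / 860 = 52.3581 → 52.4%.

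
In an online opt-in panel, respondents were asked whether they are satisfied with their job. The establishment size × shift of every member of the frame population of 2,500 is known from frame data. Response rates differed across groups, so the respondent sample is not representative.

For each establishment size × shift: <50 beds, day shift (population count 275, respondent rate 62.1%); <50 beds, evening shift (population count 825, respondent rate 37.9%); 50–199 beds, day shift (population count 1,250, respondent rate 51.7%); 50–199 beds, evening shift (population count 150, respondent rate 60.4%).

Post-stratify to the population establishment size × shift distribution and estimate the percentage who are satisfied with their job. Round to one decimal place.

48.8%

Weight each group's respondent value by its population share:
  <50 beds, day shift: (275/2,500) × 62.1 = 6.831
  <50 beds, evening shift: (825/2,500) × 37.9 = 12.507
  50–199 beds, day shift: (1,250/2,500) × 51.7 = 25.85
  50–199 beds, evening shift: (150/2,500) × 60.4 = 3.624
Post-stratified estimate = 48.812 → 48.8%.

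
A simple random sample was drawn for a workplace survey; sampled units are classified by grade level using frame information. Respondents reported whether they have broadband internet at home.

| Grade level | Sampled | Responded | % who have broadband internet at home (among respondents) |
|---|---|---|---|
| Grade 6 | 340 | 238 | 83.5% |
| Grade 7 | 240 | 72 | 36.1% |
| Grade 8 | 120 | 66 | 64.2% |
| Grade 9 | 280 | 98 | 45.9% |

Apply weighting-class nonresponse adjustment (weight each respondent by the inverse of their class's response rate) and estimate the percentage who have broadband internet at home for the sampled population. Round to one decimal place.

Class response rates: Grade 6 238/340 = 70%, Grade 7 72/240 = 30%, Grade 8 66/120 = 55%, Grade 9 98/280 = 35%.
Inverse-response-rate weighting restores each class to its sampled count, so class totals weight by n_sampled:
  Grade 6: 340 × 83.5 = 28,390
  Grade 7: 240 × 36.1 = 8664
  Grade 8: 120 × 64.2 = 7704
  Grade 9: 280 × 45.9 = 12,852
Adjusted estimate = 57,610 / 980 = 58.7857 → 58.8%.

58.8%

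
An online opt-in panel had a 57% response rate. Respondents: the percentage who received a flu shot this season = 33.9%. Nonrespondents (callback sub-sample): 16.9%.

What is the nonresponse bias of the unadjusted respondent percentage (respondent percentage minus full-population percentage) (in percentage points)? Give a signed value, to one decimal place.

+7.3 percentage points

Nonresponse fraction = 1 − 0.57 = 0.43.
Bias = (nonresponse fraction) × (respondent percentage − nonrespondent percentage)
     = 0.43 × (33.9 − 16.9) = 0.43 × 17 = 7.31.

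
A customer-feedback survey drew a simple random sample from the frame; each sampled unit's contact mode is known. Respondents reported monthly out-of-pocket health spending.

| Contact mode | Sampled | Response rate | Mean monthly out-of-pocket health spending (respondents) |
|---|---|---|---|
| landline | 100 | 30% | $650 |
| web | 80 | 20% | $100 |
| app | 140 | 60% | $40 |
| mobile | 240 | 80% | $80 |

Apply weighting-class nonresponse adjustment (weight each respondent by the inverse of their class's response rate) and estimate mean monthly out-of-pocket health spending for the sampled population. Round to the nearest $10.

$170

Inverse-response-rate weighting restores each class to its sampled count, so class totals weight by n_sampled:
  landline: 100 × 650 = 65,000
  web: 80 × 100 = 8000
  app: 140 × 40 = 5600
  mobile: 240 × 80 = 19,200
Adjusted estimate = 97,800 / 560 = 174.643 → $170.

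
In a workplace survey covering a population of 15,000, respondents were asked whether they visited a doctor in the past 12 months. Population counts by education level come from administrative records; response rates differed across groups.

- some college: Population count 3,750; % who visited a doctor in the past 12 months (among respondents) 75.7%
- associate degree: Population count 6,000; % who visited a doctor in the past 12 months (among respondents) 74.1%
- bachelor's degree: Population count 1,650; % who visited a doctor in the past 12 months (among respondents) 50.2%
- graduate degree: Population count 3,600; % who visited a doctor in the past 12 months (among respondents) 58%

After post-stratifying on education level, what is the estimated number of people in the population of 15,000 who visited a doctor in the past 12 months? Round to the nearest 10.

Apply each group's respondent rate to its population count:
  some college: 3,750 × 75.7% = 2838.75
  associate degree: 6,000 × 74.1% = 4446
  bachelor's degree: 1,650 × 50.2% = 828.3
  graduate degree: 3,600 × 58% = 2088
Estimated total = 10201 → 10,200.

10,200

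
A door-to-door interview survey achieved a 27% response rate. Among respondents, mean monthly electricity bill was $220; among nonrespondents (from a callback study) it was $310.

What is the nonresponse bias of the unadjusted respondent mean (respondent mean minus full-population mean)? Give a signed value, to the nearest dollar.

Nonresponse fraction = 1 − 0.27 = 0.73.
Bias = (nonresponse fraction) × (respondent mean − nonrespondent mean)
     = 0.73 × (220 − 310) = 0.73 × -90 = -65.7.

-$66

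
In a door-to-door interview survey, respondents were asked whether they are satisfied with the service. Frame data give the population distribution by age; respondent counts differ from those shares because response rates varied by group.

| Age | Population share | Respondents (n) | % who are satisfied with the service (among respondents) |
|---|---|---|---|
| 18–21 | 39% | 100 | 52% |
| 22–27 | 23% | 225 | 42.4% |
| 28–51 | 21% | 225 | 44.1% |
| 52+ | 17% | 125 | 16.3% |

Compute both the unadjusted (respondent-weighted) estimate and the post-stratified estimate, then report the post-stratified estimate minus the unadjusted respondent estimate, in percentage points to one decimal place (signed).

Naive respondent-only estimate (weights = respondent counts):
  (100/675)×52 + (225/675)×42.4 + (225/675)×44.1 + (125/675)×16.3 = 39.5556%
Reweighting by population age shares:
  0.39×52 + 0.23×42.4 + 0.21×44.1 + 0.17×16.3 = 42.064%
Difference = 42.064 − 39.5556 = 2.5084 pp.

+2.5 percentage points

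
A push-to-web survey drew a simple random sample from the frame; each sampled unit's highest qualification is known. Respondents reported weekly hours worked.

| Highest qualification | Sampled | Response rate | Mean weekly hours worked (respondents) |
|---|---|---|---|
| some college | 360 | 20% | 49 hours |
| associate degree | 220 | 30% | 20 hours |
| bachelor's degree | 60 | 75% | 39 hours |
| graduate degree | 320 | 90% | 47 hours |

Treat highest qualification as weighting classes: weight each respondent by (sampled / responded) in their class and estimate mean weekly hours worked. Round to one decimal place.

Weighting each respondent by the inverse class response rate inflates each class back to its sampled size, so the class weight is n_sampled:
  some college: 360 × 49 = 17,640
  associate degree: 220 × 20 = 4400
  bachelor's degree: 60 × 39 = 2340
  graduate degree: 320 × 47 = 15,040
Adjusted estimate = 39,420 / 960 = 41.0625 → 41.1.

41.1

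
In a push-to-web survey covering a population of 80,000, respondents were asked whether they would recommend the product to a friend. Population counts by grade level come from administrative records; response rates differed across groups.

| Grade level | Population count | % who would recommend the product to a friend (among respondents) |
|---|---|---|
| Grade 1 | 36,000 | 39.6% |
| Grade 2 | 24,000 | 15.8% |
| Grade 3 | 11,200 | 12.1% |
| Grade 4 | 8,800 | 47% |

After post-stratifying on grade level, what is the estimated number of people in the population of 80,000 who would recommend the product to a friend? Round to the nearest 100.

Apply each group's respondent rate to its population count:
  Grade 1: 36,000 × 39.6% = 14,256
  Grade 2: 24,000 × 15.8% = 3792
  Grade 3: 11,200 × 12.1% = 1355.2
  Grade 4: 8,800 × 47% = 4136
Estimated total = 23539.2 → 23,500.

23,500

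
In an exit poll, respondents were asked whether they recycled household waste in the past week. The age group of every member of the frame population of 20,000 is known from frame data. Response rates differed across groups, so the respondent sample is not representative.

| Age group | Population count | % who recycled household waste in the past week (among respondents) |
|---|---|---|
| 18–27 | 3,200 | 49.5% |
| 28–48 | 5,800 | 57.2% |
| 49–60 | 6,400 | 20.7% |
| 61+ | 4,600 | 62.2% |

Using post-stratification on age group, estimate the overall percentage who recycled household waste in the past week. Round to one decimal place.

Post-stratification weights by population share, not respondent share:
  18–27: (3,200/20,000) × 49.5 = 7.92
  28–48: (5,800/20,000) × 57.2 = 16.588
  49–60: (6,400/20,000) × 20.7 = 6.624
  61+: (4,600/20,000) × 62.2 = 14.306
Post-stratified estimate = 45.438 → 45.4%.

45.4%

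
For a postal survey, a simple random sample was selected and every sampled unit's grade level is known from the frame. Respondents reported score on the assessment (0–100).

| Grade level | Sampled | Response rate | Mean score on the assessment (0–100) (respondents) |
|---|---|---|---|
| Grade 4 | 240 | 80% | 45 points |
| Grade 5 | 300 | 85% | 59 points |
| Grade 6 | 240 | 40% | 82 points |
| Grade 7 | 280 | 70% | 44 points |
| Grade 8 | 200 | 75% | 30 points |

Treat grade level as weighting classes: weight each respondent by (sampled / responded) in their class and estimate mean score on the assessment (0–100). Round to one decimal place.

52.8

Inverse-response-rate weighting restores each class to its sampled count, so class totals weight by n_sampled:
  Grade 4: 240 × 45 = 10,800
  Grade 5: 300 × 59 = 17,700
  Grade 6: 240 × 82 = 19,680
  Grade 7: 280 × 44 = 12,320
  Grade 8: 200 × 30 = 6000
Adjusted estimate = 66,500 / 1,260 = 52.7778 → 52.8.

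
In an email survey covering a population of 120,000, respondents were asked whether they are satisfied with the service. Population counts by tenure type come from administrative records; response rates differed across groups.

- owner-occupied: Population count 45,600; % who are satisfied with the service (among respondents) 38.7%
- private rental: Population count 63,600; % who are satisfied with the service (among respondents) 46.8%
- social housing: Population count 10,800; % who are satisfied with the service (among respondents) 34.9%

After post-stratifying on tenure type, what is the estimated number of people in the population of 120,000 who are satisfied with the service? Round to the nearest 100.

51,200

Estimated count per cell = population count × respondent percentage:
  owner-occupied: 45,600 × 38.7% = 17647.2
  private rental: 63,600 × 46.8% = 29764.8
  social housing: 10,800 × 34.9% = 3769.2
Estimated total = 51181.2 → 51,200.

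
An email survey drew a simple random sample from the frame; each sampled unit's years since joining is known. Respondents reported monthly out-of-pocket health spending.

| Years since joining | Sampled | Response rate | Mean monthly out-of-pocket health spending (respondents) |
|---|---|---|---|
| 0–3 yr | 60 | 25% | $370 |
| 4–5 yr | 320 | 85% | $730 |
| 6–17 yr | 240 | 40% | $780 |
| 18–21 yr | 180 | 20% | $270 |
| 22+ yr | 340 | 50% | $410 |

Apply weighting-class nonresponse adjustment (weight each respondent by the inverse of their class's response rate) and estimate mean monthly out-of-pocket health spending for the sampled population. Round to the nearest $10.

Each respondent's weight = sampled/responded in their class; summing within a class gives n_sampled, so:
  0–3 yr: 60 × 370 = 22,200
  4–5 yr: 320 × 730 = 233,600
  6–17 yr: 240 × 780 = 187,200
  18–21 yr: 180 × 270 = 48,600
  22+ yr: 340 × 410 = 139,400
Adjusted estimate = 631,000 / 1,140 = 553.509 → $550.

$550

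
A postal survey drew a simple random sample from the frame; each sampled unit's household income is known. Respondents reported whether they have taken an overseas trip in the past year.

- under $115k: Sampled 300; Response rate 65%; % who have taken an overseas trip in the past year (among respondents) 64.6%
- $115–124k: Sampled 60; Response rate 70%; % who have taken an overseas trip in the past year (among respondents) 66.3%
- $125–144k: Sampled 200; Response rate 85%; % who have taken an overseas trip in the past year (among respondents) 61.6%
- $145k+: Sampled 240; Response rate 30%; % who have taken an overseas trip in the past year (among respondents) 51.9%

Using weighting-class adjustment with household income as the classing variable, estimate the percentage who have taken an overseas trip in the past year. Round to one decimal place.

60.2%

Inverse-response-rate weighting restores each class to its sampled count, so class totals weight by n_sampled:
  under $115k: 300 × 64.6 = 19,380
  $115–124k: 60 × 66.3 = 3978
  $125–144k: 200 × 61.6 = 12,320
  $145k+: 240 × 51.9 = 12,456
Adjusted estimate = 48,134 / 800 = 60.1675 → 60.2%.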